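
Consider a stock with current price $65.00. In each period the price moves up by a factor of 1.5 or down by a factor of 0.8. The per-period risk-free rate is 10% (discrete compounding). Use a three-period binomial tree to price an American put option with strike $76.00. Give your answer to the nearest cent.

$13.90

Risk-neutral probability p = (1 + 0.1 − 0.8)/(1.5 − 0.8) = 0.3000/0.7000 = 0.4286
Terminal stock prices: S_uuu = 219.4, S_uud = 117, S_udd = 62.4, S_ddd = 33.28
Terminal payoffs (K − S): max(-143.4, 0) = 0, max(-41, 0) = 0, max(13.6, 0) = 13.6, max(42.72, 0) = 42.72
Node uu (S = 146.2): continuation = 1/1.1·[0.4286·0.0000 + 0.5714·0.0000] = 0.0000; exercise value = 0.0000 ≤ continuation, so V_uu = 0.0000
Node ud (S = 78): continuation = 1/1.1·[0.4286·0.0000 + 0.5714·13.6000] = 7.0649; exercise value = 0.0000 ≤ continuation, so V_ud = 7.0649
Node dd (S = 41.6): continuation = 1/1.1·[0.4286·13.6000 + 0.5714·42.7200] = 27.4909; exercise value = 34.4000 > continuation, so V_dd = 34.4000 (exercise)
Node u (S = 97.5): continuation = 1/1.1·[0.4286·0.0000 + 0.5714·7.0649] = 3.6701; exercise value = 0.0000 ≤ continuation, so V_u = 3.6701
Node d (S = 52): continuation = 1/1.1·[0.4286·7.0649 + 0.5714·34.4000] = 20.6227; exercise value = 24.0000 > continuation, so V_d = 24.0000 (exercise)
Node 0 (S = 65): continuation = 1/1.1·[0.4286·3.6701 + 0.5714·24.0000] = 13.8974; exercise value = 11.0000 ≤ continuation, so V_0 = 13.8974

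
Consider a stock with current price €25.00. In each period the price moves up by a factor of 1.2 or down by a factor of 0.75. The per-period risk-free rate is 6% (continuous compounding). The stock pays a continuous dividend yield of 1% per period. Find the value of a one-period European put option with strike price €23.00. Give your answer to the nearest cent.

€1.32

Per-period risk-free factor R = e^0.06 = 1.0618; dividend-adjusted growth = e^(0.06−0.01) = 1.0513.
Risk-neutral probability p = (1.0513 − 0.75)/(1.2 − 0.75) = 0.3013/0.4500 = 0.6695
Terminal stock prices: S_u = 30, S_d = 18.75
Terminal payoffs (K − S): max(-7, 0) = 0, max(4.25, 0) = 4.25
Node 0 (S = 25): V_0 = e^(−0.06)·[0.6695·0.0000 + 0.3305·4.2500] = 1.3229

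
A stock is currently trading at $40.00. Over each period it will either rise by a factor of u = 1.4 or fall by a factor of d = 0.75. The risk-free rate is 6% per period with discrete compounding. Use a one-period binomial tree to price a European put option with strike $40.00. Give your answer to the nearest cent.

Risk-neutral probability p = (1 + 0.06 − 0.75)/(1.4 − 0.75) = 0.3100/0.6500 = 0.4769
Terminal stock prices: S_u = 56, S_d = 30
Terminal payoffs (K − S): max(-16, 0) = 0, max(10, 0) = 10
Node 0 (S = 40): V_0 = 1/1.06·[0.4769·0.0000 + 0.5231·10.0000] = 4.9347

$4.93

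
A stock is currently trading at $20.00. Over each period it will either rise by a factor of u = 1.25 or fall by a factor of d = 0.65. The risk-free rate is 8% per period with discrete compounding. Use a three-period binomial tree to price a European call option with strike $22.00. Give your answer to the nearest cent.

Risk-neutral probability p = (1 + 0.08 − 0.65)/(1.25 − 0.65) = 0.4300/0.6000 = 0.7167
Terminal stock prices: S_uuu = 39.06, S_uud = 20.31, S_udd = 10.56, S_ddd = 5.492
Terminal payoffs (S − K): max(17.06, 0) = 17.06, max(-1.688, 0) = 0, max(-11.44, 0) = 0, max(-16.51, 0) = 0
Node uu (S = 31.25): V_uu = 1/1.08·[0.7167·17.0625 + 0.2833·0.0000] = 11.3223
Node ud (S = 16.25): V_ud = 1/1.08·[0.7167·0.0000 + 0.2833·0.0000] = 0.0000
Node dd (S = 8.45): V_dd = 1/1.08·[0.7167·0.0000 + 0.2833·0.0000] = 0.0000
Node u (S = 25): V_u = 1/1.08·[0.7167·11.3223 + 0.2833·0.0000] = 7.5133
Node d (S = 13): V_d = 1/1.08·[0.7167·0.0000 + 0.2833·0.0000] = 0.0000
Node 0 (S = 20): V_0 = 1/1.08·[0.7167·7.5133 + 0.2833·0.0000] = 4.9857

$4.99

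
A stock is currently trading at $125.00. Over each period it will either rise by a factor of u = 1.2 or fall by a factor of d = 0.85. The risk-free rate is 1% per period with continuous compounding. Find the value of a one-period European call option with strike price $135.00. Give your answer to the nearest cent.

Risk-neutral probability p = (e^0.01 − 0.85)/(1.2 − 0.85) = 0.1601/0.3500 = 0.4573
Terminal stock prices: S_u = 150, S_d = 106.2
Terminal payoffs (S − K): max(15, 0) = 15, max(-28.75, 0) = 0
Node 0 (S = 125): V_0 = e^(−0.01)·[0.4573·15.0000 + 0.5427·0.0000] = 6.7910

$6.79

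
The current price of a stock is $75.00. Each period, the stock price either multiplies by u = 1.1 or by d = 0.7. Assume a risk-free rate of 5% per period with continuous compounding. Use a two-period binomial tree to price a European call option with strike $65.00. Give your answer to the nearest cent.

$17.97

Risk-neutral probability p = (e^0.05 − 0.7)/(1.1 − 0.7) = 0.3513/0.4000 = 0.8782
Terminal stock prices: S_uu = 90.75, S_ud = 57.75, S_dd = 36.75
Terminal payoffs (S − K): max(25.75, 0) = 25.75, max(-7.25, 0) = 0, max(-28.25, 0) = 0
Node u (S = 82.5): V_u = e^(−0.05)·[0.8782·25.7500 + 0.1218·0.0000] = 21.5102
Node d (S = 52.5): V_d = e^(−0.05)·[0.8782·0.0000 + 0.1218·0.0000] = 0.0000
Node 0 (S = 75): V_0 = e^(−0.05)·[0.8782·21.5102 + 0.1218·0.0000] = 17.9685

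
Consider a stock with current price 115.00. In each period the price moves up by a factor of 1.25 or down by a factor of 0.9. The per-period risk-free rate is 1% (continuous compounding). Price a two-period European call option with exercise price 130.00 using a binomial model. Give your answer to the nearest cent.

Risk-neutral probability p = (e^0.01 − 0.9)/(1.25 − 0.9) = 0.1101/0.3500 = 0.3144
Terminal stock prices: S_uu = 179.7, S_ud = 129.4, S_dd = 93.15
Terminal payoffs (S − K): max(49.69, 0) = 49.69, max(-0.625, 0) = 0, max(-36.85, 0) = 0
Node u (S = 143.8): V_u = e^(−0.01)·[0.3144·49.6875 + 0.6856·0.0000] = 15.4677
Node d (S = 103.5): V_d = e^(−0.01)·[0.3144·0.0000 + 0.6856·0.0000] = 0.0000
Node 0 (S = 115): V_0 = e^(−0.01)·[0.3144·15.4677 + 0.6856·0.0000] = 4.8151

4.82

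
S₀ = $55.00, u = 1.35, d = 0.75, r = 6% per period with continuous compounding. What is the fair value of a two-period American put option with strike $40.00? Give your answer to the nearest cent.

$1.85

Risk-neutral probability p = (e^0.06 − 0.75)/(1.35 − 0.75) = 0.3118/0.6000 = 0.5197
Terminal stock prices: S_uu = 100.2, S_ud = 55.69, S_dd = 30.94
Terminal payoffs (K − S): max(-60.24, 0) = 0, max(-15.69, 0) = 0, max(9.062, 0) = 9.062
Node u (S = 74.25): continuation = e^(−0.06)·[0.5197·0.0000 + 0.4803·0.0000] = 0.0000; exercise value = 0.0000 ≤ continuation, so V_u = 0.0000
Node d (S = 41.25): continuation = e^(−0.06)·[0.5197·0.0000 + 0.4803·9.0625] = 4.0990; exercise value = 0.0000 ≤ continuation, so V_d = 4.0990
Node 0 (S = 55): continuation = e^(−0.06)·[0.5197·0.0000 + 0.4803·4.0990] = 1.8540; exercise value = 0.0000 ≤ continuation, so V_0 = 1.8540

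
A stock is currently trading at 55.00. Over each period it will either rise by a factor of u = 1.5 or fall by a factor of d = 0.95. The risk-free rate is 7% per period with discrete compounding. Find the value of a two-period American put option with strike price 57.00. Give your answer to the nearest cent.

3.93

Risk-neutral probability p = (1 + 0.07 − 0.95)/(1.5 − 0.95) = 0.1200/0.5500 = 0.2182
Terminal stock prices: S_uu = 123.8, S_ud = 78.38, S_dd = 49.64
Terminal payoffs (K − S): max(-66.75, 0) = 0, max(-21.38, 0) = 0, max(7.363, 0) = 7.363
Node u (S = 82.5): continuation = 1/1.07·[0.2182·0.0000 + 0.7818·0.0000] = 0.0000; exercise value = 0.0000 ≤ continuation, so V_u = 0.0000
Node d (S = 52.25): continuation = 1/1.07·[0.2182·0.0000 + 0.7818·7.3625] = 5.3796; exercise value = 4.7500 ≤ continuation, so V_d = 5.3796
Node 0 (S = 55): continuation = 1/1.07·[0.2182·0.0000 + 0.7818·5.3796] = 3.9307; exercise value = 2.0000 ≤ continuation, so V_0 = 3.9307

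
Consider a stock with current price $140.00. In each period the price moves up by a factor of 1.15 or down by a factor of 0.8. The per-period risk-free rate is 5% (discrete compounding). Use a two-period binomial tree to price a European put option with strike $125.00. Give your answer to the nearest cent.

Risk-neutral probability p = (1 + 0.05 − 0.8)/(1.15 − 0.8) = 0.2500/0.3500 = 0.7143
Terminal stock prices: S_uu = 185.1, S_ud = 128.8, S_dd = 89.6
Terminal payoffs (K − S): max(-60.15, 0) = 0, max(-3.8, 0) = 0, max(35.4, 0) = 35.4
Node u (S = 161): V_u = 1/1.05·[0.7143·0.0000 + 0.2857·0.0000] = 0.0000
Node d (S = 112): V_d = 1/1.05·[0.7143·0.0000 + 0.2857·35.4000] = 9.6327
Node 0 (S = 140): V_0 = 1/1.05·[0.7143·0.0000 + 0.2857·9.6327] = 2.6211

$2.62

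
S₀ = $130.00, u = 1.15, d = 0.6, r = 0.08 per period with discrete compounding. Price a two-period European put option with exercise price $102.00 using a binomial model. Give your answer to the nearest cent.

$3.11

Risk-neutral probability p = (1 + 0.08 − 0.6)/(1.15 − 0.6) = 0.4800/0.5500 = 0.8727
Terminal stock prices: S_uu = 171.9, S_ud = 89.7, S_dd = 46.8
Terminal payoffs (K − S): max(-69.92, 0) = 0, max(12.3, 0) = 12.3, max(55.2, 0) = 55.2
Node u (S = 149.5): V_u = 1/1.08·[0.8727·0.0000 + 0.1273·12.3000] = 1.4495
Node d (S = 78): V_d = 1/1.08·[0.8727·12.3000 + 0.1273·55.2000] = 16.4444
Node 0 (S = 130): V_0 = 1/1.08·[0.8727·1.4495 + 0.1273·16.4444] = 3.1092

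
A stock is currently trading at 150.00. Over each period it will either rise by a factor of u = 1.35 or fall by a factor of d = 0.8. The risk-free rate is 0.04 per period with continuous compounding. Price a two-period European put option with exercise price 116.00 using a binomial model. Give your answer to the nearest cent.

Risk-neutral probability p = (e^0.04 − 0.8)/(1.35 − 0.8) = 0.2408/0.5500 = 0.4378
Terminal stock prices: S_uu = 273.4, S_ud = 162, S_dd = 96
Terminal payoffs (K − S): max(-157.4, 0) = 0, max(-46, 0) = 0, max(20, 0) = 20
Node u (S = 202.5): V_u = e^(−0.04)·[0.4378·0.0000 + 0.5622·0.0000] = 0.0000
Node d (S = 120): V_d = e^(−0.04)·[0.4378·0.0000 + 0.5622·20.0000] = 10.8024
Node 0 (S = 150): V_0 = e^(−0.04)·[0.4378·0.0000 + 0.5622·10.8024] = 5.8346

5.83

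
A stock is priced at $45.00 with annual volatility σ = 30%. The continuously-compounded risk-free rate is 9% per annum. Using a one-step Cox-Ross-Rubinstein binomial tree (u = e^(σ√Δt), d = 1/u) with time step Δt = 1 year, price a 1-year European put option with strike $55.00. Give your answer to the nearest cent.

$8.31

CRR parameters: u = e^(σ√Δt) = e^(0.3·√1) = 1.3499, d = 1/u = 0.7408
Per-period rate: rΔt = 0.09·1 = 0.09, so R = e^0.09 = 1.0942
Risk-neutral probability p = (e^0.09 − 0.7408)/(1.3499 − 0.7408) = 0.3534/0.6090 = 0.5802
Terminal stock prices: S_u = 60.74, S_d = 33.34
Terminal payoffs (K − S): max(-5.744, 0) = 0, max(21.66, 0) = 21.66
Node 0 (S = 45): V_0 = e^(−0.09)·[0.5802·0.0000 + 0.4198·21.6632] = 8.3118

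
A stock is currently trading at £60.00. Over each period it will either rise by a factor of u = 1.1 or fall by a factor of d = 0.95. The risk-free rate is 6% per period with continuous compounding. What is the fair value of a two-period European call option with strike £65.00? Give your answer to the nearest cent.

Risk-neutral probability p = (e^0.06 − 0.95)/(1.1 − 0.95) = 0.1118/0.1500 = 0.7456
Terminal stock prices: S_uu = 72.6, S_ud = 62.7, S_dd = 54.15
Terminal payoffs (S − K): max(7.6, 0) = 7.6, max(-2.3, 0) = 0, max(-10.85, 0) = 0
Node u (S = 66): V_u = e^(−0.06)·[0.7456·7.6000 + 0.2544·0.0000] = 5.3364
Node d (S = 57): V_d = e^(−0.06)·[0.7456·0.0000 + 0.2544·0.0000] = 0.0000
Node 0 (S = 60): V_0 = e^(−0.06)·[0.7456·5.3364 + 0.2544·0.0000] = 3.7470

£3.75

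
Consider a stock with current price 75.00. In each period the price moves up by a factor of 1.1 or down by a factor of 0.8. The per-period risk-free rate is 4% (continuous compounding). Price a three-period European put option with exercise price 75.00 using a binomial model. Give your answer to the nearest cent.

Risk-neutral probability p = (e^0.04 − 0.8)/(1.1 − 0.8) = 0.2408/0.3000 = 0.8027
Terminal stock prices: S_uuu = 99.83, S_uud = 72.6, S_udd = 52.8, S_ddd = 38.4
Terminal payoffs (K − S): max(-24.83, 0) = 0, max(2.4, 0) = 2.4, max(22.2, 0) = 22.2, max(36.6, 0) = 36.6
Node uu (S = 90.75): V_uu = e^(−0.04)·[0.8027·0.0000 + 0.1973·2.4000] = 0.4549
Node ud (S = 66): V_ud = e^(−0.04)·[0.8027·2.4000 + 0.1973·22.2000] = 6.0592
Node dd (S = 48): V_dd = e^(−0.04)·[0.8027·22.2000 + 0.1973·36.6000] = 24.0592
Node u (S = 82.5): V_u = e^(−0.04)·[0.8027·0.4549 + 0.1973·6.0592] = 1.4995
Node d (S = 60): V_d = e^(−0.04)·[0.8027·6.0592 + 0.1973·24.0592] = 9.2337
Node 0 (S = 75): V_0 = e^(−0.04)·[0.8027·1.4995 + 0.1973·9.2337] = 2.9068

2.91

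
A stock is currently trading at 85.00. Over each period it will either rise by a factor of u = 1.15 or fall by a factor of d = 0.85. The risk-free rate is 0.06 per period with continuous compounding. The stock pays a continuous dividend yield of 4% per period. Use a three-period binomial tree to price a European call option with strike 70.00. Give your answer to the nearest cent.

Per-period risk-free factor R = e^0.06 = 1.0618; dividend-adjusted growth = e^(0.06−0.04) = 1.0202.
Risk-neutral probability p = (1.0202 − 0.85)/(1.15 − 0.85) = 0.1702/0.3000 = 0.5673
Terminal stock prices: S_uuu = 129.3, S_uud = 95.55, S_udd = 70.62, S_ddd = 52.2
Terminal payoffs (S − K): max(59.27, 0) = 59.27, max(25.55, 0) = 25.55, max(0.6244, 0) = 0.6244, max(-17.8, 0) = 0
Node uu (S = 112.4): V_uu = e^(−0.06)·[0.5673·59.2744 + 0.4327·25.5506] = 42.0812
Node ud (S = 83.09): V_ud = e^(−0.06)·[0.5673·25.5506 + 0.4327·0.6244] = 13.9061
Node dd (S = 61.41): V_dd = e^(−0.06)·[0.5673·0.6244 + 0.4327·0.0000] = 0.3336
Node u (S = 97.75): V_u = e^(−0.06)·[0.5673·42.0812 + 0.4327·13.9061] = 28.1502
Node d (S = 72.25): V_d = e^(−0.06)·[0.5673·13.9061 + 0.4327·0.3336] = 7.5659
Node 0 (S = 85): V_0 = e^(−0.06)·[0.5673·28.1502 + 0.4327·7.5659] = 18.1235

18.12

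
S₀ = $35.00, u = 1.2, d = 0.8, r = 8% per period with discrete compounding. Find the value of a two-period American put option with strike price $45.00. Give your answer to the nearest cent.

Risk-neutral probability p = (1 + 0.08 − 0.8)/(1.2 − 0.8) = 0.2800/0.4000 = 0.7000
Terminal stock prices: S_uu = 50.4, S_ud = 33.6, S_dd = 22.4
Terminal payoffs (K − S): max(-5.4, 0) = 0, max(11.4, 0) = 11.4, max(22.6, 0) = 22.6
Node u (S = 42): continuation = 1/1.08·[0.7000·0.0000 + 0.3000·11.4000] = 3.1667; exercise value = 3.0000 ≤ continuation, so V_u = 3.1667
Node d (S = 28): continuation = 1/1.08·[0.7000·11.4000 + 0.3000·22.6000] = 13.6667; exercise value = 17.0000 > continuation, so V_d = 17.0000 (exercise)
Node 0 (S = 35): continuation = 1/1.08·[0.7000·3.1667 + 0.3000·17.0000] = 6.7747; exercise value = 10.0000 > continuation, so V_0 = 10.0000 (exercise)

$10.00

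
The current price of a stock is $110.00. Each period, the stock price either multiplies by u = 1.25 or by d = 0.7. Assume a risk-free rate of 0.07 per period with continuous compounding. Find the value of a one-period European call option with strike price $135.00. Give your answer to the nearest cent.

Risk-neutral probability p = (e^0.07 − 0.7)/(1.25 − 0.7) = 0.3725/0.5500 = 0.6773
Terminal stock prices: S_u = 137.5, S_d = 77
Terminal payoffs (S − K): max(2.5, 0) = 2.5, max(-58, 0) = 0
Node 0 (S = 110): V_0 = e^(−0.07)·[0.6773·2.5000 + 0.3227·0.0000] = 1.5787

$1.58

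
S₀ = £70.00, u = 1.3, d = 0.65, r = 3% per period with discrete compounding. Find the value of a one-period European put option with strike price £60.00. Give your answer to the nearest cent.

£5.85

Risk-neutral probability p = (1 + 0.03 − 0.65)/(1.3 − 0.65) = 0.3800/0.6500 = 0.5846
Terminal stock prices: S_u = 91, S_d = 45.5
Terminal payoffs (K − S): max(-31, 0) = 0, max(14.5, 0) = 14.5
Node 0 (S = 70): V_0 = 1/1.03·[0.5846·0.0000 + 0.4154·14.5000] = 5.8476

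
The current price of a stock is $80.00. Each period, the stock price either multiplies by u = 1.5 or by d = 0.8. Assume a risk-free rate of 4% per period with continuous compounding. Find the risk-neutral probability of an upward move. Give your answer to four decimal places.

Risk-neutral probability p = (e^0.04 − 0.8)/(1.5 − 0.8) = 0.2408/0.7000 = 0.3440

p = 0.3440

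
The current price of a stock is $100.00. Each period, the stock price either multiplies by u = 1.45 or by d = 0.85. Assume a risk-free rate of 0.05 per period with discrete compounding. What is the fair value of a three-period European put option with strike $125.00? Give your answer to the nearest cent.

$24.05

Risk-neutral probability p = (1 + 0.05 − 0.85)/(1.45 − 0.85) = 0.2000/0.6000 = 0.3333
Terminal stock prices: S_uuu = 304.9, S_uud = 178.7, S_udd = 104.8, S_ddd = 61.41
Terminal payoffs (K − S): max(-179.9, 0) = 0, max(-53.71, 0) = 0, max(20.24, 0) = 20.24, max(63.59, 0) = 63.59
Node uu (S = 210.2): V_uu = 1/1.05·[0.3333·0.0000 + 0.6667·0.0000] = 0.0000
Node ud (S = 123.2): V_ud = 1/1.05·[0.3333·0.0000 + 0.6667·20.2375] = 12.8492
Node dd (S = 72.25): V_dd = 1/1.05·[0.3333·20.2375 + 0.6667·63.5875] = 46.7976
Node u (S = 145): V_u = 1/1.05·[0.3333·0.0000 + 0.6667·12.8492] = 8.1582
Node d (S = 85): V_d = 1/1.05·[0.3333·12.8492 + 0.6667·46.7976] = 33.7919
Node 0 (S = 100): V_0 = 1/1.05·[0.3333·8.1582 + 0.6667·33.7919] = 24.0451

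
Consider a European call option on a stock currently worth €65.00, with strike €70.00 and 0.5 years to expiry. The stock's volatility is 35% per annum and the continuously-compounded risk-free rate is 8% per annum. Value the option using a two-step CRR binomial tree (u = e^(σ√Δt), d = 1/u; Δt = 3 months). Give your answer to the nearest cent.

€5.64

CRR parameters: u = e^(σ√Δt) = e^(0.35·√0.25) = 1.1912, d = 1/u = 0.8395
Per-period rate: rΔt = 0.08·0.25 = 0.02, so R = e^0.02 = 1.0202
Risk-neutral probability p = (e^0.02 − 0.8395)/(1.1912 − 0.8395) = 0.1807/0.3518 = 0.5138
Terminal stock prices: S_uu = 92.24, S_ud = 65, S_dd = 45.8
Terminal payoffs (S − K): max(22.24, 0) = 22.24, max(-5, 0) = 0, max(-24.2, 0) = 0
Node u (S = 77.43): V_u = e^(−0.02)·[0.5138·22.2394 + 0.4862·0.0000] = 11.2000
Node d (S = 54.56): V_d = e^(−0.02)·[0.5138·0.0000 + 0.4862·0.0000] = 0.0000
Node 0 (S = 65): V_0 = e^(−0.02)·[0.5138·11.2000 + 0.4862·0.0000] = 5.6405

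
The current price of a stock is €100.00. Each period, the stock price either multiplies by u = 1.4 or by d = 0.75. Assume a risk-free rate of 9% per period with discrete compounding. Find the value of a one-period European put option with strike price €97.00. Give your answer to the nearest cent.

Risk-neutral probability p = (1 + 0.09 − 0.75)/(1.4 − 0.75) = 0.3400/0.6500 = 0.5231
Terminal stock prices: S_u = 140, S_d = 75
Terminal payoffs (K − S): max(-43, 0) = 0, max(22, 0) = 22
Node 0 (S = 100): V_0 = 1/1.09·[0.5231·0.0000 + 0.4769·22.0000] = 9.6260

€9.63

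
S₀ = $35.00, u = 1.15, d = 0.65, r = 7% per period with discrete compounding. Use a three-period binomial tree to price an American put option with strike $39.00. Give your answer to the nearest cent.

Risk-neutral probability p = (1 + 0.07 − 0.65)/(1.15 − 0.65) = 0.4200/0.5000 = 0.8400
Terminal stock prices: S_uuu = 53.23, S_uud = 30.09, S_udd = 17.01, S_ddd = 9.612
Terminal payoffs (K − S): max(-14.23, 0) = 0, max(8.913, 0) = 8.913, max(21.99, 0) = 21.99, max(29.39, 0) = 29.39
Node uu (S = 46.29): continuation = 1/1.07·[0.8400·0.0000 + 0.1600·8.9131] = 1.3328; exercise value = 0.0000 ≤ continuation, so V_uu = 1.3328
Node ud (S = 26.16): continuation = 1/1.07·[0.8400·8.9131 + 0.1600·21.9944] = 10.2861; exercise value = 12.8375 > continuation, so V_ud = 12.8375 (exercise)
Node dd (S = 14.79): continuation = 1/1.07·[0.8400·21.9944 + 0.1600·29.3881] = 21.6611; exercise value = 24.2125 > continuation, so V_dd = 24.2125 (exercise)
Node u (S = 40.25): continuation = 1/1.07·[0.8400·1.3328 + 0.1600·12.8375] = 2.9659; exercise value = 0.0000 ≤ continuation, so V_u = 2.9659
Node d (S = 22.75): continuation = 1/1.07·[0.8400·12.8375 + 0.1600·24.2125] = 13.6986; exercise value = 16.2500 > continuation, so V_d = 16.2500 (exercise)
Node 0 (S = 35): continuation = 1/1.07·[0.8400·2.9659 + 0.1600·16.2500] = 4.7583; exercise value = 4.0000 ≤ continuation, so V_0 = 4.7583

$4.76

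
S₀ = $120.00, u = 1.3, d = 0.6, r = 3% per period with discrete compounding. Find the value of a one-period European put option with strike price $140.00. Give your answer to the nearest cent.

$25.46

Risk-neutral probability p = (1 + 0.03 − 0.6)/(1.3 − 0.6) = 0.4300/0.7000 = 0.6143
Terminal stock prices: S_u = 156, S_d = 72
Terminal payoffs (K − S): max(-16, 0) = 0, max(68, 0) = 68
Node 0 (S = 120): V_0 = 1/1.03·[0.6143·0.0000 + 0.3857·68.0000] = 25.4646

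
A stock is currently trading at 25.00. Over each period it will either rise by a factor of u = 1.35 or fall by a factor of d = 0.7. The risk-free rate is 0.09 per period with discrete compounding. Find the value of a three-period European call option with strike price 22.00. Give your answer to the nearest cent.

9.89

Risk-neutral probability p = (1 + 0.09 − 0.7)/(1.35 − 0.7) = 0.3900/0.6500 = 0.6000
Terminal stock prices: S_uuu = 61.51, S_uud = 31.89, S_udd = 16.54, S_ddd = 8.575
Terminal payoffs (S − K): max(39.51, 0) = 39.51, max(9.894, 0) = 9.894, max(-5.463, 0) = 0, max(-13.43, 0) = 0
Node uu (S = 45.56): V_uu = 1/1.09·[0.6000·39.5094 + 0.4000·9.8938] = 25.3790
Node ud (S = 23.62): V_ud = 1/1.09·[0.6000·9.8938 + 0.4000·0.0000] = 5.4461
Node dd (S = 12.25): V_dd = 1/1.09·[0.6000·0.0000 + 0.4000·0.0000] = 0.0000
Node u (S = 33.75): V_u = 1/1.09·[0.6000·25.3790 + 0.4000·5.4461] = 15.9687
Node d (S = 17.5): V_d = 1/1.09·[0.6000·5.4461 + 0.4000·0.0000] = 2.9979
Node 0 (S = 25): V_0 = 1/1.09·[0.6000·15.9687 + 0.4000·2.9979] = 9.8902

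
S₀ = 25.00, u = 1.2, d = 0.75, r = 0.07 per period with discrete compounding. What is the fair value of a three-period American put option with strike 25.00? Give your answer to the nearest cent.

2.14

Risk-neutral probability p = (1 + 0.07 − 0.75)/(1.2 − 0.75) = 0.3200/0.4500 = 0.7111
Terminal stock prices: S_uuu = 43.2, S_uud = 27, S_udd = 16.88, S_ddd = 10.55
Terminal payoffs (K − S): max(-18.2, 0) = 0, max(-2, 0) = 0, max(8.125, 0) = 8.125, max(14.45, 0) = 14.45
Node uu (S = 36): continuation = 1/1.07·[0.7111·0.0000 + 0.2889·0.0000] = 0.0000; exercise value = 0.0000 ≤ continuation, so V_uu = 0.0000
Node ud (S = 22.5): continuation = 1/1.07·[0.7111·0.0000 + 0.2889·8.1250] = 2.1937; exercise value = 2.5000 > continuation, so V_ud = 2.5000 (exercise)
Node dd (S = 14.06): continuation = 1/1.07·[0.7111·8.1250 + 0.2889·14.4531] = 9.3020; exercise value = 10.9375 > continuation, so V_dd = 10.9375 (exercise)
Node u (S = 30): continuation = 1/1.07·[0.7111·0.0000 + 0.2889·2.5000] = 0.6750; exercise value = 0.0000 ≤ continuation, so V_u = 0.6750
Node d (S = 18.75): continuation = 1/1.07·[0.7111·2.5000 + 0.2889·10.9375] = 4.6145; exercise value = 6.2500 > continuation, so V_d = 6.2500 (exercise)
Node 0 (S = 25): continuation = 1/1.07·[0.7111·0.6750 + 0.2889·6.2500] = 2.1360; exercise value = 0.0000 ≤ continuation, so V_0 = 2.1360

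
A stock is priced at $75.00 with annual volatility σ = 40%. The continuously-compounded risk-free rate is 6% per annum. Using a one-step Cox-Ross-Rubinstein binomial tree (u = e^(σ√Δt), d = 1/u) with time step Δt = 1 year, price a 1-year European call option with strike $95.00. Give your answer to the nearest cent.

$7.58

CRR parameters: u = e^(σ√Δt) = e^(0.4·√1) = 1.4918, d = 1/u = 0.6703
Per-period rate: rΔt = 0.06·1 = 0.06, so R = e^0.06 = 1.0618
Risk-neutral probability p = (e^0.06 − 0.6703)/(1.4918 − 0.6703) = 0.3915/0.8215 = 0.4766
Terminal stock prices: S_u = 111.9, S_d = 50.27
Terminal payoffs (S − K): max(16.89, 0) = 16.89, max(-44.73, 0) = 0
Node 0 (S = 75): V_0 = e^(−0.06)·[0.4766·16.8869 + 0.5234·0.0000] = 7.5793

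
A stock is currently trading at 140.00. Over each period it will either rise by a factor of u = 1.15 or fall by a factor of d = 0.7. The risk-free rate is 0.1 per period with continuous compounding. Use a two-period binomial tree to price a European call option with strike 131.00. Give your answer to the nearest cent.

Risk-neutral probability p = (e^0.1 − 0.7)/(1.15 − 0.7) = 0.4052/0.4500 = 0.9004
Terminal stock prices: S_uu = 185.1, S_ud = 112.7, S_dd = 68.6
Terminal payoffs (S − K): max(54.15, 0) = 54.15, max(-18.3, 0) = 0, max(-62.4, 0) = 0
Node u (S = 161): V_u = e^(−0.1)·[0.9004·54.1500 + 0.0996·0.0000] = 44.1159
Node d (S = 98): V_d = e^(−0.1)·[0.9004·0.0000 + 0.0996·0.0000] = 0.0000
Node 0 (S = 140): V_0 = e^(−0.1)·[0.9004·44.1159 + 0.0996·0.0000] = 35.9411

35.94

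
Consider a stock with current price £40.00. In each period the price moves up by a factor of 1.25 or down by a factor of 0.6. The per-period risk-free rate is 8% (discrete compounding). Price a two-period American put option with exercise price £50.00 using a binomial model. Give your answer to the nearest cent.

Risk-neutral probability p = (1 + 0.08 − 0.6)/(1.25 − 0.6) = 0.4800/0.6500 = 0.7385
Terminal stock prices: S_uu = 62.5, S_ud = 30, S_dd = 14.4
Terminal payoffs (K − S): max(-12.5, 0) = 0, max(20, 0) = 20, max(35.6, 0) = 35.6
Node u (S = 50): continuation = 1/1.08·[0.7385·0.0000 + 0.2615·20.0000] = 4.8433; exercise value = 0.0000 ≤ continuation, so V_u = 4.8433
Node d (S = 24): continuation = 1/1.08·[0.7385·20.0000 + 0.2615·35.6000] = 22.2963; exercise value = 26.0000 > continuation, so V_d = 26.0000 (exercise)
Node 0 (S = 40): continuation = 1/1.08·[0.7385·4.8433 + 0.2615·26.0000] = 9.6080; exercise value = 10.0000 > continuation, so V_0 = 10.0000 (exercise)

£10.00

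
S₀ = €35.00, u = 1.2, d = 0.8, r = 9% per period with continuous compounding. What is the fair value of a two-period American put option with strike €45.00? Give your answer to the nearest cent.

Risk-neutral probability p = (e^0.09 − 0.8)/(1.2 − 0.8) = 0.2942/0.4000 = 0.7354
Terminal stock prices: S_uu = 50.4, S_ud = 33.6, S_dd = 22.4
Terminal payoffs (K − S): max(-5.4, 0) = 0, max(11.4, 0) = 11.4, max(22.6, 0) = 22.6
Node u (S = 42): continuation = e^(−0.09)·[0.7354·0.0000 + 0.2646·11.4000] = 2.7564; exercise value = 3.0000 > continuation, so V_u = 3.0000 (exercise)
Node d (S = 28): continuation = e^(−0.09)·[0.7354·11.4000 + 0.2646·22.6000] = 13.1269; exercise value = 17.0000 > continuation, so V_d = 17.0000 (exercise)
Node 0 (S = 35): continuation = e^(−0.09)·[0.7354·3.0000 + 0.2646·17.0000] = 6.1269; exercise value = 10.0000 > continuation, so V_0 = 10.0000 (exercise)

€10.00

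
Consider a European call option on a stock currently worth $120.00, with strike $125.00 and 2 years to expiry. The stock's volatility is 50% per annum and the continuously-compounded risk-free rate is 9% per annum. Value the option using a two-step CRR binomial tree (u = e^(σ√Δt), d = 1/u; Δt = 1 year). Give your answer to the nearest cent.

$36.79

CRR parameters: u = e^(σ√Δt) = e^(0.5·√1) = 1.6487, d = 1/u = 0.6065
Per-period rate: rΔt = 0.09·1 = 0.09, so R = e^0.09 = 1.0942
Risk-neutral probability p = (e^0.09 − 0.6065)/(1.6487 − 0.6065) = 0.4876/1.0422 = 0.4679
Terminal stock prices: S_uu = 326.2, S_ud = 120, S_dd = 44.15
Terminal payoffs (S − K): max(201.2, 0) = 201.2, max(-5, 0) = 0, max(-80.85, 0) = 0
Node u (S = 197.8): V_u = e^(−0.09)·[0.4679·201.1938 + 0.5321·0.0000] = 86.0367
Node d (S = 72.78): V_d = e^(−0.09)·[0.4679·0.0000 + 0.5321·0.0000] = 0.0000
Node 0 (S = 120): V_0 = e^(−0.09)·[0.4679·86.0367 + 0.5321·0.0000] = 36.7919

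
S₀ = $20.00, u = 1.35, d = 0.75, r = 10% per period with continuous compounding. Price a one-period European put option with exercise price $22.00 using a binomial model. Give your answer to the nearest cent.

Risk-neutral probability p = (e^0.1 − 0.75)/(1.35 − 0.75) = 0.3552/0.6000 = 0.5920
Terminal stock prices: S_u = 27, S_d = 15
Terminal payoffs (K − S): max(-5, 0) = 0, max(7, 0) = 7
Node 0 (S = 20): V_0 = e^(−0.1)·[0.5920·0.0000 + 0.4080·7.0000] = 2.5845

$2.58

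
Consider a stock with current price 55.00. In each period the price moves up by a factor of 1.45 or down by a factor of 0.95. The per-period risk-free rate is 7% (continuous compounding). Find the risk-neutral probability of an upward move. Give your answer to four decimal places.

p = 0.2450

Risk-neutral probability p = (e^0.07 − 0.95)/(1.45 − 0.95) = 0.1225/0.5000 = 0.2450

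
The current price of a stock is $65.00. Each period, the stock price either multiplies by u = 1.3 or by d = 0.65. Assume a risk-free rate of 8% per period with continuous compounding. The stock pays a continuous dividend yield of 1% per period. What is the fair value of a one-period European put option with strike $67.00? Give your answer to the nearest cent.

Per-period risk-free factor R = e^0.08 = 1.0833; dividend-adjusted growth = e^(0.08−0.01) = 1.0725.
Risk-neutral probability p = (1.0725 − 0.65)/(1.3 − 0.65) = 0.4225/0.6500 = 0.6500
Terminal stock prices: S_u = 84.5, S_d = 42.25
Terminal payoffs (K − S): max(-17.5, 0) = 0, max(24.75, 0) = 24.75
Node 0 (S = 65): V_0 = e^(−0.08)·[0.6500·0.0000 + 0.3500·24.7500] = 7.9962

$8.00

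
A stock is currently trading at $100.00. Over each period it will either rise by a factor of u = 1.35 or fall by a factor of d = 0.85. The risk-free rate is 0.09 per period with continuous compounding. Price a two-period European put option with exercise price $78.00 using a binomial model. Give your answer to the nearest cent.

$1.26

Risk-neutral probability p = (e^0.09 − 0.85)/(1.35 − 0.85) = 0.2442/0.5000 = 0.4883
Terminal stock prices: S_uu = 182.3, S_ud = 114.8, S_dd = 72.25
Terminal payoffs (K − S): max(-104.3, 0) = 0, max(-36.75, 0) = 0, max(5.75, 0) = 5.75
Node u (S = 135): V_u = e^(−0.09)·[0.4883·0.0000 + 0.5117·0.0000] = 0.0000
Node d (S = 85): V_d = e^(−0.09)·[0.4883·0.0000 + 0.5117·5.7500] = 2.6888
Node 0 (S = 100): V_0 = e^(−0.09)·[0.4883·0.0000 + 0.5117·2.6888] = 1.2573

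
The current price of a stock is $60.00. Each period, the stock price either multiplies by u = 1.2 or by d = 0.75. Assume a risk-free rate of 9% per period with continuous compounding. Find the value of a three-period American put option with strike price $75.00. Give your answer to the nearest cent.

Risk-neutral probability p = (e^0.09 − 0.75)/(1.2 − 0.75) = 0.3442/0.4500 = 0.7648
Terminal stock prices: S_uuu = 103.7, S_uud = 64.8, S_udd = 40.5, S_ddd = 25.31
Terminal payoffs (K − S): max(-28.68, 0) = 0, max(10.2, 0) = 10.2, max(34.5, 0) = 34.5, max(49.69, 0) = 49.69
Node uu (S = 86.4): continuation = e^(−0.09)·[0.7648·0.0000 + 0.2352·10.2000] = 2.1923; exercise value = 0.0000 ≤ continuation, so V_uu = 2.1923
Node ud (S = 54): continuation = e^(−0.09)·[0.7648·10.2000 + 0.2352·34.5000] = 14.5448; exercise value = 21.0000 > continuation, so V_ud = 21.0000 (exercise)
Node dd (S = 33.75): continuation = e^(−0.09)·[0.7648·34.5000 + 0.2352·49.6875] = 34.7948; exercise value = 41.2500 > continuation, so V_dd = 41.2500 (exercise)
Node u (S = 72): continuation = e^(−0.09)·[0.7648·2.1923 + 0.2352·21.0000] = 6.0459; exercise value = 3.0000 ≤ continuation, so V_u = 6.0459
Node d (S = 45): continuation = e^(−0.09)·[0.7648·21.0000 + 0.2352·41.2500] = 23.5448; exercise value = 30.0000 > continuation, so V_d = 30.0000 (exercise)
Node 0 (S = 60): continuation = e^(−0.09)·[0.7648·6.0459 + 0.2352·30.0000] = 10.6739; exercise value = 15.0000 > continuation, so V_0 = 15.0000 (exercise)

$15.00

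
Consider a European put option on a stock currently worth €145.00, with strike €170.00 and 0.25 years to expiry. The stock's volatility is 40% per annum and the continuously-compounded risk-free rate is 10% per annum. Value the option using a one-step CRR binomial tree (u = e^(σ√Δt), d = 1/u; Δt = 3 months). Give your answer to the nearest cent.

€24.36

CRR parameters: u = e^(σ√Δt) = e^(0.4·√0.25) = 1.2214, d = 1/u = 0.8187
Per-period rate: rΔt = 0.1·0.25 = 0.025, so R = e^0.025 = 1.0253
Risk-neutral probability p = (e^0.025 − 0.8187)/(1.2214 − 0.8187) = 0.2066/0.4027 = 0.5130
Terminal stock prices: S_u = 177.1, S_d = 118.7
Terminal payoffs (K − S): max(-7.103, 0) = 0, max(51.28, 0) = 51.28
Node 0 (S = 145): V_0 = e^(−0.025)·[0.5130·0.0000 + 0.4870·51.2840] = 24.3570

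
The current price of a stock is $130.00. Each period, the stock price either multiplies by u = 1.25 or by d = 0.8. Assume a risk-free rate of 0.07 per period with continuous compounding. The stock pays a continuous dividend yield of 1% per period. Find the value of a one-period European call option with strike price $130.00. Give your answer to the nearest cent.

Per-period risk-free factor R = e^0.07 = 1.0725; dividend-adjusted growth = e^(0.07−0.01) = 1.0618.
Risk-neutral probability p = (1.0618 − 0.8)/(1.25 − 0.8) = 0.2618/0.4500 = 0.5819
Terminal stock prices: S_u = 162.5, S_d = 104
Terminal payoffs (S − K): max(32.5, 0) = 32.5, max(-26, 0) = 0
Node 0 (S = 130): V_0 = e^(−0.07)·[0.5819·32.5000 + 0.4181·0.0000] = 17.6320

$17.63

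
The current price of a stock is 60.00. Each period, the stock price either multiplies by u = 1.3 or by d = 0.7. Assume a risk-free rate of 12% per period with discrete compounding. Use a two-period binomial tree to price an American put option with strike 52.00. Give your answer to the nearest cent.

2.68

Risk-neutral probability p = (1 + 0.12 − 0.7)/(1.3 − 0.7) = 0.4200/0.6000 = 0.7000
Terminal stock prices: S_uu = 101.4, S_ud = 54.6, S_dd = 29.4
Terminal payoffs (K − S): max(-49.4, 0) = 0, max(-2.6, 0) = 0, max(22.6, 0) = 22.6
Node u (S = 78): continuation = 1/1.12·[0.7000·0.0000 + 0.3000·0.0000] = 0.0000; exercise value = 0.0000 ≤ continuation, so V_u = 0.0000
Node d (S = 42): continuation = 1/1.12·[0.7000·0.0000 + 0.3000·22.6000] = 6.0536; exercise value = 10.0000 > continuation, so V_d = 10.0000 (exercise)
Node 0 (S = 60): continuation = 1/1.12·[0.7000·0.0000 + 0.3000·10.0000] = 2.6786; exercise value = 0.0000 ≤ continuation, so V_0 = 2.6786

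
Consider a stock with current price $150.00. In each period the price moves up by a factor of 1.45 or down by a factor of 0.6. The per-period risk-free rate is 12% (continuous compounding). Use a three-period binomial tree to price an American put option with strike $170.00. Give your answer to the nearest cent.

Risk-neutral probability p = (e^0.12 − 0.6)/(1.45 − 0.6) = 0.5275/0.8500 = 0.6206
Terminal stock prices: S_uuu = 457.3, S_uud = 189.2, S_udd = 78.3, S_ddd = 32.4
Terminal payoffs (K − S): max(-287.3, 0) = 0, max(-19.22, 0) = 0, max(91.7, 0) = 91.7, max(137.6, 0) = 137.6
Node uu (S = 315.4): continuation = e^(−0.12)·[0.6206·0.0000 + 0.3794·0.0000] = 0.0000; exercise value = 0.0000 ≤ continuation, so V_uu = 0.0000
Node ud (S = 130.5): continuation = e^(−0.12)·[0.6206·0.0000 + 0.3794·91.7000] = 30.8581; exercise value = 39.5000 > continuation, so V_ud = 39.5000 (exercise)
Node dd (S = 54): continuation = e^(−0.12)·[0.6206·91.7000 + 0.3794·137.6000] = 96.7765; exercise value = 116.0000 > continuation, so V_dd = 116.0000 (exercise)
Node u (S = 217.5): continuation = e^(−0.12)·[0.6206·0.0000 + 0.3794·39.5000] = 13.2922; exercise value = 0.0000 ≤ continuation, so V_u = 13.2922
Node d (S = 90): continuation = e^(−0.12)·[0.6206·39.5000 + 0.3794·116.0000] = 60.7765; exercise value = 80.0000 > continuation, so V_d = 80.0000 (exercise)
Node 0 (S = 150): continuation = e^(−0.12)·[0.6206·13.2922 + 0.3794·80.0000] = 34.2371; exercise value = 20.0000 ≤ continuation, so V_0 = 34.2371

$34.24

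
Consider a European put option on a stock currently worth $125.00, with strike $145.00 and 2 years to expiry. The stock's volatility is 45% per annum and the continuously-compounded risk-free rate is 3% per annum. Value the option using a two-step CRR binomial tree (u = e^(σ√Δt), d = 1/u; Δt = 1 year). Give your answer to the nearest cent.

$38.81

CRR parameters: u = e^(σ√Δt) = e^(0.45·√1) = 1.5683, d = 1/u = 0.6376
Per-period rate: rΔt = 0.03·1 = 0.03, so R = e^0.03 = 1.0305
Risk-neutral probability p = (e^0.03 − 0.6376)/(1.5683 − 0.6376) = 0.3928/0.9307 = 0.4221
Terminal stock prices: S_uu = 307.5, S_ud = 125, S_dd = 50.82
Terminal payoffs (K − S): max(-162.5, 0) = 0, max(20, 0) = 20, max(94.18, 0) = 94.18
Node u (S = 196): V_u = e^(−0.03)·[0.4221·0.0000 + 0.5779·20.0000] = 11.2167
Node d (S = 79.7): V_d = e^(−0.03)·[0.4221·20.0000 + 0.5779·94.1788] = 61.0111
Node 0 (S = 125): V_0 = e^(−0.03)·[0.4221·11.2167 + 0.5779·61.0111] = 38.8117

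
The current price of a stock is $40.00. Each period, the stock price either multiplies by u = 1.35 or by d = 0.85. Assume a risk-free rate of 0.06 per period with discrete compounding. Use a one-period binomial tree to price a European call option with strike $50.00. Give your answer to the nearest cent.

$1.58

Risk-neutral probability p = (1 + 0.06 − 0.85)/(1.35 − 0.85) = 0.2100/0.5000 = 0.4200
Terminal stock prices: S_u = 54, S_d = 34
Terminal payoffs (S − K): max(4, 0) = 4, max(-16, 0) = 0
Node 0 (S = 40): V_0 = 1/1.06·[0.4200·4.0000 + 0.5800·0.0000] = 1.5849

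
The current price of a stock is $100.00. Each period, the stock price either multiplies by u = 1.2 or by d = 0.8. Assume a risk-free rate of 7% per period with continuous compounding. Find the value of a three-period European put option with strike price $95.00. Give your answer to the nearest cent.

$4.21

Risk-neutral probability p = (e^0.07 − 0.8)/(1.2 − 0.8) = 0.2725/0.4000 = 0.6813
Terminal stock prices: S_uuu = 172.8, S_uud = 115.2, S_udd = 76.8, S_ddd = 51.2
Terminal payoffs (K − S): max(-77.8, 0) = 0, max(-20.2, 0) = 0, max(18.2, 0) = 18.2, max(43.8, 0) = 43.8
Node uu (S = 144): V_uu = e^(−0.07)·[0.6813·0.0000 + 0.3187·0.0000] = 0.0000
Node ud (S = 96): V_ud = e^(−0.07)·[0.6813·0.0000 + 0.3187·18.2000] = 5.4087
Node dd (S = 64): V_dd = e^(−0.07)·[0.6813·18.2000 + 0.3187·43.8000] = 24.5774
Node u (S = 120): V_u = e^(−0.07)·[0.6813·0.0000 + 0.3187·5.4087] = 1.6074
Node d (S = 80): V_d = e^(−0.07)·[0.6813·5.4087 + 0.3187·24.5774] = 10.7396
Node 0 (S = 100): V_0 = e^(−0.07)·[0.6813·1.6074 + 0.3187·10.7396] = 4.2126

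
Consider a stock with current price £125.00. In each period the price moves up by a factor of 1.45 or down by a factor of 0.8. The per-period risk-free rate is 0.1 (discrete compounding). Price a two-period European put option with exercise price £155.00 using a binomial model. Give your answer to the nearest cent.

£22.08

Risk-neutral probability p = (1 + 0.1 − 0.8)/(1.45 − 0.8) = 0.3000/0.6500 = 0.4615
Terminal stock prices: S_uu = 262.8, S_ud = 145, S_dd = 80
Terminal payoffs (K − S): max(-107.8, 0) = 0, max(10, 0) = 10, max(75, 0) = 75
Node u (S = 181.2): V_u = 1/1.1·[0.4615·0.0000 + 0.5385·10.0000] = 4.8951
Node d (S = 100): V_d = 1/1.1·[0.4615·10.0000 + 0.5385·75.0000] = 40.9091
Node 0 (S = 125): V_0 = 1/1.1·[0.4615·4.8951 + 0.5385·40.9091] = 22.0793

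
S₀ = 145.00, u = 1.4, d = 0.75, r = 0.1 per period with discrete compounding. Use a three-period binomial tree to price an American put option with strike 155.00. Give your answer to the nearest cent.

22.92

Risk-neutral probability p = (1 + 0.1 − 0.75)/(1.4 − 0.75) = 0.3500/0.6500 = 0.5385
Terminal stock prices: S_uuu = 397.9, S_uud = 213.1, S_udd = 114.2, S_ddd = 61.17
Terminal payoffs (K − S): max(-242.9, 0) = 0, max(-58.15, 0) = 0, max(40.81, 0) = 40.81, max(93.83, 0) = 93.83
Node uu (S = 284.2): continuation = 1/1.1·[0.5385·0.0000 + 0.4615·0.0000] = 0.0000; exercise value = 0.0000 ≤ continuation, so V_uu = 0.0000
Node ud (S = 152.2): continuation = 1/1.1·[0.5385·0.0000 + 0.4615·40.8125] = 17.1241; exercise value = 2.7500 ≤ continuation, so V_ud = 17.1241
Node dd (S = 81.56): continuation = 1/1.1·[0.5385·40.8125 + 0.4615·93.8281] = 59.3466; exercise value = 73.4375 > continuation, so V_dd = 73.4375 (exercise)
Node u (S = 203): continuation = 1/1.1·[0.5385·0.0000 + 0.4615·17.1241] = 7.1849; exercise value = 0.0000 ≤ continuation, so V_u = 7.1849
Node d (S = 108.8): continuation = 1/1.1·[0.5385·17.1241 + 0.4615·73.4375] = 39.1954; exercise value = 46.2500 > continuation, so V_d = 46.2500 (exercise)
Node 0 (S = 145): continuation = 1/1.1·[0.5385·7.1849 + 0.4615·46.2500] = 22.9227; exercise value = 10.0000 ≤ continuation, so V_0 = 22.9227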